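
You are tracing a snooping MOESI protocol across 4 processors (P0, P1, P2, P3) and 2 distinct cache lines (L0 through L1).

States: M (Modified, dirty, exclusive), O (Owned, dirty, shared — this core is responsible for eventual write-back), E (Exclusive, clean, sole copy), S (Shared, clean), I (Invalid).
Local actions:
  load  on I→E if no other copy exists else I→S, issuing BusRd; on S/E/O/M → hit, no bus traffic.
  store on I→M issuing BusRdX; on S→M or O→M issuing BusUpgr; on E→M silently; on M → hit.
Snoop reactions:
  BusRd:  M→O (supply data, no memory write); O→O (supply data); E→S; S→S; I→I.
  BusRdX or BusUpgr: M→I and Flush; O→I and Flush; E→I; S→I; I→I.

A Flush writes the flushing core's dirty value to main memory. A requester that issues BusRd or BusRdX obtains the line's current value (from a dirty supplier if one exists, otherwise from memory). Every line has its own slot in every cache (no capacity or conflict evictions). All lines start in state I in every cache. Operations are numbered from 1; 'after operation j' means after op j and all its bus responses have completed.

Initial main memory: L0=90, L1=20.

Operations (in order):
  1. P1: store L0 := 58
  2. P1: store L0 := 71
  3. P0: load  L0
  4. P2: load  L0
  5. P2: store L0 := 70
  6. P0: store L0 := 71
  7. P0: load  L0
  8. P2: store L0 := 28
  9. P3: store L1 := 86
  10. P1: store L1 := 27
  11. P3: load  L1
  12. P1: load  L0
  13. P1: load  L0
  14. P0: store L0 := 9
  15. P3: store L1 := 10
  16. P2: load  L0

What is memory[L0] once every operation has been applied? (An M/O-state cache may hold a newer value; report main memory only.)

memory[L0] = 28

1. P1: store L0 := 58  bus=[BusRdX]  L0: P0=I P1=M P2=I P3=I  mem[L0]=90
2. P1: store L0 := 71  bus=[-]  L0: P0=I P1=M P2=I P3=I  mem[L0]=90
3. P0: load  L0  bus=[BusRd]  L0: P0=S P1=O P2=I P3=I  mem[L0]=90
4. P2: load  L0  bus=[BusRd]  L0: P0=S P1=O P2=S P3=I  mem[L0]=90
5. P2: store L0 := 70  bus=[BusUpgr,Flush]  L0: P0=I P1=I P2=M P3=I  mem[L0]=71
6. P0: store L0 := 71  bus=[BusRdX,Flush]  L0: P0=M P1=I P2=I P3=I  mem[L0]=70
7. P0: load  L0  bus=[-]  L0: P0=M P1=I P2=I P3=I  mem[L0]=70
8. P2: store L0 := 28  bus=[BusRdX,Flush]  L0: P0=I P1=I P2=M P3=I  mem[L0]=71
9. P3: store L1 := 86  bus=[BusRdX]  L1: P0=I P1=I P2=I P3=M  mem[L1]=20
10. P1: store L1 := 27  bus=[BusRdX,Flush]  L1: P0=I P1=M P2=I P3=I  mem[L1]=86
11. P3: load  L1  bus=[BusRd]  L1: P0=I P1=O P2=I P3=S  mem[L1]=86
12. P1: load  L0  bus=[BusRd]  L0: P0=I P1=S P2=O P3=I  mem[L0]=71
13. P1: load  L0  bus=[-]  L0: P0=I P1=S P2=O P3=I  mem[L0]=71
14. P0: store L0 := 9  bus=[BusRdX,Flush]  L0: P0=M P1=I P2=I P3=I  mem[L0]=28
15. P3: store L1 := 10  bus=[BusUpgr,Flush]  L1: P0=I P1=I P2=I P3=M  mem[L1]=27
16. P2: load  L0  bus=[BusRd]  L0: P0=O P1=I P2=S P3=I  mem[L0]=28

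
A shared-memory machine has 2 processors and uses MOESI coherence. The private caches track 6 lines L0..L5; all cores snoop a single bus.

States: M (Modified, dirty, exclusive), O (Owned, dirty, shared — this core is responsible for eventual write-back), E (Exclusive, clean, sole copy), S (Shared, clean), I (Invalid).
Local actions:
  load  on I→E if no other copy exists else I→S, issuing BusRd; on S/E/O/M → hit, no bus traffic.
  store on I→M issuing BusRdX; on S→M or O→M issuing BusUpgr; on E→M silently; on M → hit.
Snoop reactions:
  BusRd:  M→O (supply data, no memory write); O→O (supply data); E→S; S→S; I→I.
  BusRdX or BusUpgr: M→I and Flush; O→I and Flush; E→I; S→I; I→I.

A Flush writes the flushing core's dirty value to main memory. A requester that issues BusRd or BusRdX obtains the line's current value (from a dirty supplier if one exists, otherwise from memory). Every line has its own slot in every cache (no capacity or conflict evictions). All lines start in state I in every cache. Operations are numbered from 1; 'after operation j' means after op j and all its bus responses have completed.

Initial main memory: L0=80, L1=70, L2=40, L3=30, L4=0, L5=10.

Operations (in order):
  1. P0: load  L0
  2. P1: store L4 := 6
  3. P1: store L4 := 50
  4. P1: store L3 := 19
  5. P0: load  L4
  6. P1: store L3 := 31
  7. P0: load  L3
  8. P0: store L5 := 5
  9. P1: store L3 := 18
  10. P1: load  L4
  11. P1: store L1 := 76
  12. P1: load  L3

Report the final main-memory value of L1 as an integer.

  op1 P0: load  L0 → E/I on L0; bus BusRd; mem=80
  op2 P1: store L4 := 6 → I/M on L4; bus BusRdX; mem=0
  op3 P1: store L4 := 50 → I/M on L4; bus (none); mem=0
  op4 P1: store L3 := 19 → I/M on L3; bus BusRdX; mem=30
  op5 P0: load  L4 → S/O on L4; bus BusRd; mem=0
  op6 P1: store L3 := 31 → I/M on L3; bus (none); mem=30
  op7 P0: load  L3 → S/O on L3; bus BusRd; mem=30
  op8 P0: store L5 := 5 → M/I on L5; bus BusRdX; mem=10
  op9 P1: store L3 := 18 → I/M on L3; bus BusUpgr; mem=30
  op10 P1: load  L4 → S/O on L4; bus (none); mem=0
  op11 P1: store L1 := 76 → I/M on L1; bus BusRdX; mem=70
  op12 P1: load  L3 → I/M on L3; bus (none); mem=30

memory[L1] = 70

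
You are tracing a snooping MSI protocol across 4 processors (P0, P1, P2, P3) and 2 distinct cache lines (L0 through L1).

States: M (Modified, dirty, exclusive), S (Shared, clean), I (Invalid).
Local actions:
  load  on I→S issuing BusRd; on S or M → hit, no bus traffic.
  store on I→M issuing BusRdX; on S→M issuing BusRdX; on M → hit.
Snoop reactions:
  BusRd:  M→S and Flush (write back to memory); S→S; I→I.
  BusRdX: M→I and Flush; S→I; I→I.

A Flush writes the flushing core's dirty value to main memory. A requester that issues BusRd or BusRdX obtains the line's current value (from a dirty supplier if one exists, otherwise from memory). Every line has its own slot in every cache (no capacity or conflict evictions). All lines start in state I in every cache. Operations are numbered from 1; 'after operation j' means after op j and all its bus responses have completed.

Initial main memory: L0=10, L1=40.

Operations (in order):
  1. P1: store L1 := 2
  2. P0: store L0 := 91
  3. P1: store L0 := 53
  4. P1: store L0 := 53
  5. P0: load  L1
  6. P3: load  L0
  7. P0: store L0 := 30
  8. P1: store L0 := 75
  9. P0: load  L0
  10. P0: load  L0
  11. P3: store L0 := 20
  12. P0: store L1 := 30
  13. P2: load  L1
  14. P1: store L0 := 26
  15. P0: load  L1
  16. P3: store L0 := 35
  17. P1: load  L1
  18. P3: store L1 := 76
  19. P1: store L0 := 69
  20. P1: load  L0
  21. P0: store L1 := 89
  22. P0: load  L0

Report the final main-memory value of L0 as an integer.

[1] P1: store L1 := 2 | P0:I, P1:M(2), P2:I, P3:I | bus: BusRdX
[2] P0: store L0 := 91 | P0:M(91), P1:I, P2:I, P3:I | bus: BusRdX
[3] P1: store L0 := 53 | P0:I, P1:M(53), P2:I, P3:I | bus: BusRdX,Flush
[4] P1: store L0 := 53 | P0:I, P1:M(53), P2:I, P3:I | bus: none
[5] P0: load  L1 | P0:S(2), P1:S(2), P2:I, P3:I | bus: BusRd,Flush
[6] P3: load  L0 | P0:I, P1:S(53), P2:I, P3:S(53) | bus: BusRd,Flush
[7] P0: store L0 := 30 | P0:M(30), P1:I, P2:I, P3:I | bus: BusRdX
[8] P1: store L0 := 75 | P0:I, P1:M(75), P2:I, P3:I | bus: BusRdX,Flush
[9] P0: load  L0 | P0:S(75), P1:S(75), P2:I, P3:I | bus: BusRd,Flush
[10] P0: load  L0 | P0:S(75), P1:S(75), P2:I, P3:I | bus: none
[11] P3: store L0 := 20 | P0:I, P1:I, P2:I, P3:M(20) | bus: BusRdX
[12] P0: store L1 := 30 | P0:M(30), P1:I, P2:I, P3:I | bus: BusRdX
[13] P2: load  L1 | P0:S(30), P1:I, P2:S(30), P3:I | bus: BusRd,Flush
[14] P1: store L0 := 26 | P0:I, P1:M(26), P2:I, P3:I | bus: BusRdX,Flush
[15] P0: load  L1 | P0:S(30), P1:I, P2:S(30), P3:I | bus: none
[16] P3: store L0 := 35 | P0:I, P1:I, P2:I, P3:M(35) | bus: BusRdX,Flush
[17] P1: load  L1 | P0:S(30), P1:S(30), P2:S(30), P3:I | bus: BusRd
[18] P3: store L1 := 76 | P0:I, P1:I, P2:I, P3:M(76) | bus: BusRdX
[19] P1: store L0 := 69 | P0:I, P1:M(69), P2:I, P3:I | bus: BusRdX,Flush
[20] P1: load  L0 | P0:I, P1:M(69), P2:I, P3:I | bus: none
[21] P0: store L1 := 89 | P0:M(89), P1:I, P2:I, P3:I | bus: BusRdX,Flush
[22] P0: load  L0 | P0:S(69), P1:S(69), P2:I, P3:I | bus: BusRd,Flush

memory[L0] = 69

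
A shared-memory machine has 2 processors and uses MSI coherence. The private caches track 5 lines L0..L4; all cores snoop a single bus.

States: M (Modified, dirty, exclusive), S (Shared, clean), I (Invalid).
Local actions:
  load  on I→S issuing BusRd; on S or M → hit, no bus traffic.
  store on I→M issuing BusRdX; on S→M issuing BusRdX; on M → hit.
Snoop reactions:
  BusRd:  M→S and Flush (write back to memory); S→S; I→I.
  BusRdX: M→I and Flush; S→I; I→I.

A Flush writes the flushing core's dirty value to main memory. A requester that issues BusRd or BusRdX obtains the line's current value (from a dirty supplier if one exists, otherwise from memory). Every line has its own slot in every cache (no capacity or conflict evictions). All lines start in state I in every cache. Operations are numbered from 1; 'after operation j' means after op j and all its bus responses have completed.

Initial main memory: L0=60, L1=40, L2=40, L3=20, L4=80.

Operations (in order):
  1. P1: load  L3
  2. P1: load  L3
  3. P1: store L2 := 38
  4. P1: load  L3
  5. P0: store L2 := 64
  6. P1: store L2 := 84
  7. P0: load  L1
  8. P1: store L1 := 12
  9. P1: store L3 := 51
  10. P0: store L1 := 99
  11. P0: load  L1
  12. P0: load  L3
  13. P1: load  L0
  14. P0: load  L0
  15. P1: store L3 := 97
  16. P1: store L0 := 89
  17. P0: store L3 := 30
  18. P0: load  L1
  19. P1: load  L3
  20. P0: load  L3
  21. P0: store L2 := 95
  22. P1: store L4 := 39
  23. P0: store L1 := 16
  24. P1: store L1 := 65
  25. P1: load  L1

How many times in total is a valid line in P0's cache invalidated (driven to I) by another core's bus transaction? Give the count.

invalidations = 5

step 1: P1: load  L3  ⟶  IS  (L3)  txn=BusRd  M[L3]=20
step 2: P1: load  L3  ⟶  IS  (L3)  txn=∅  M[L3]=20
step 3: P1: store L2 := 38  ⟶  IM  (L2)  txn=BusRdX  M[L2]=40
step 4: P1: load  L3  ⟶  IS  (L3)  txn=∅  M[L3]=20
step 5: P0: store L2 := 64  ⟶  MI  (L2)  txn=BusRdX+Flush  M[L2]=38
step 6: P1: store L2 := 84  ⟶  IM  (L2)  txn=BusRdX+Flush  M[L2]=64
step 7: P0: load  L1  ⟶  SI  (L1)  txn=BusRd  M[L1]=40
step 8: P1: store L1 := 12  ⟶  IM  (L1)  txn=BusRdX  M[L1]=40
step 9: P1: store L3 := 51  ⟶  IM  (L3)  txn=BusRdX  M[L3]=20
step 10: P0: store L1 := 99  ⟶  MI  (L1)  txn=BusRdX+Flush  M[L1]=12
step 11: P0: load  L1  ⟶  MI  (L1)  txn=∅  M[L1]=12
step 12: P0: load  L3  ⟶  SS  (L3)  txn=BusRd+Flush  M[L3]=51
step 13: P1: load  L0  ⟶  IS  (L0)  txn=BusRd  M[L0]=60
step 14: P0: load  L0  ⟶  SS  (L0)  txn=BusRd  M[L0]=60
step 15: P1: store L3 := 97  ⟶  IM  (L3)  txn=BusRdX  M[L3]=51
step 16: P1: store L0 := 89  ⟶  IM  (L0)  txn=BusRdX  M[L0]=60
step 17: P0: store L3 := 30  ⟶  MI  (L3)  txn=BusRdX+Flush  M[L3]=97
step 18: P0: load  L1  ⟶  MI  (L1)  txn=∅  M[L1]=12
step 19: P1: load  L3  ⟶  SS  (L3)  txn=BusRd+Flush  M[L3]=30
step 20: P0: load  L3  ⟶  SS  (L3)  txn=∅  M[L3]=30
step 21: P0: store L2 := 95  ⟶  MI  (L2)  txn=BusRdX+Flush  M[L2]=84
step 22: P1: store L4 := 39  ⟶  IM  (L4)  txn=BusRdX  M[L4]=80
step 23: P0: store L1 := 16  ⟶  MI  (L1)  txn=∅  M[L1]=12
step 24: P1: store L1 := 65  ⟶  IM  (L1)  txn=BusRdX+Flush  M[L1]=16
step 25: P1: load  L1  ⟶  IM  (L1)  txn=∅  M[L1]=16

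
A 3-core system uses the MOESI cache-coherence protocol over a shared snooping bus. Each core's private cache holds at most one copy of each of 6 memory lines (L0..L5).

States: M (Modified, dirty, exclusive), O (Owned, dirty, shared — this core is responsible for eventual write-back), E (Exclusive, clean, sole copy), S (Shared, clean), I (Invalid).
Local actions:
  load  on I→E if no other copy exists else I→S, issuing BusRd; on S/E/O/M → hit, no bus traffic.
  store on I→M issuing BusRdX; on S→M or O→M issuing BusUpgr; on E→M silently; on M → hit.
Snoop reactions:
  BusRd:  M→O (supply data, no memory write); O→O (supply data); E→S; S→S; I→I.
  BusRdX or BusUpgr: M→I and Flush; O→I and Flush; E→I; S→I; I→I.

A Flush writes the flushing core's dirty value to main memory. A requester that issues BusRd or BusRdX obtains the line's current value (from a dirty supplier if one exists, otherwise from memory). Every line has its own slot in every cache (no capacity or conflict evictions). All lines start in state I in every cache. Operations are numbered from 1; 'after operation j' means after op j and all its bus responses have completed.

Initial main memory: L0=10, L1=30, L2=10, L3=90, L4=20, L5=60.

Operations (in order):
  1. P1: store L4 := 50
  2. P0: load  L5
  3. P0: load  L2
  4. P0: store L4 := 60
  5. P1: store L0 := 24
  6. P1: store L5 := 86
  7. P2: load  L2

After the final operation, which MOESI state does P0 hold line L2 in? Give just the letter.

  op1 P1: store L4 := 50 → I/M/I on L4; bus BusRdX; mem=20
  op2 P0: load  L5 → E/I/I on L5; bus BusRd; mem=60
  op3 P0: load  L2 → E/I/I on L2; bus BusRd; mem=10
  op4 P0: store L4 := 60 → M/I/I on L4; bus BusRdX Flush; mem=50
  op5 P1: store L0 := 24 → I/M/I on L0; bus BusRdX; mem=10
  op6 P1: store L5 := 86 → I/M/I on L5; bus BusRdX; mem=60
  op7 P2: load  L2 → S/I/S on L2; bus BusRd; mem=10

state = S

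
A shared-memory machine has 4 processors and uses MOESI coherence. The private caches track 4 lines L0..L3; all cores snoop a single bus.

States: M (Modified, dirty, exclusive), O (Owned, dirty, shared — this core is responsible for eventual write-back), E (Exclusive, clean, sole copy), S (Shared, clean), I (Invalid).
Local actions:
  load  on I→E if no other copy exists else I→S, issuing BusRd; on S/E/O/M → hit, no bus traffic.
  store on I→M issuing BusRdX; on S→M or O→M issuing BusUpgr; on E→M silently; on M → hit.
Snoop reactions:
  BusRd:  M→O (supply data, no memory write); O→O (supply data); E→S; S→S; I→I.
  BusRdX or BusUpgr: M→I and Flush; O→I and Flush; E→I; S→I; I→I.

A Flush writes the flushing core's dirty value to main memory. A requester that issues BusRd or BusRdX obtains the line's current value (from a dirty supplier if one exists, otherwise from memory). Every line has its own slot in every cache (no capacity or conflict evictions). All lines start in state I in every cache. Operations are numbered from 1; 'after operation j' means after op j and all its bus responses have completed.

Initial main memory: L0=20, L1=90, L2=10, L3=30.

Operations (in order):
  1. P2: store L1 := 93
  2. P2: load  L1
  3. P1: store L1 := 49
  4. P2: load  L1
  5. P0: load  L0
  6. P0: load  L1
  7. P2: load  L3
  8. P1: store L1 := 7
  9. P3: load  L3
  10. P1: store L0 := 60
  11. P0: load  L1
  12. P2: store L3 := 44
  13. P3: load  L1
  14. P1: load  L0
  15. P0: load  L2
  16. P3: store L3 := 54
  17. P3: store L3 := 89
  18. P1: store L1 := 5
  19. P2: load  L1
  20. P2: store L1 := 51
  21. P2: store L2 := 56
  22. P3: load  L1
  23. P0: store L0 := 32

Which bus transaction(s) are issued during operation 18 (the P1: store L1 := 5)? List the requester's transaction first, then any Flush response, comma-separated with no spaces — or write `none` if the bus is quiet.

bus = BusUpgr

1. P2: store L1 := 93  bus=[BusRdX]  L1: P0=I P1=I P2=M P3=I  mem[L1]=90
2. P2: load  L1  bus=[-]  L1: P0=I P1=I P2=M P3=I  mem[L1]=90
3. P1: store L1 := 49  bus=[BusRdX,Flush]  L1: P0=I P1=M P2=I P3=I  mem[L1]=93
4. P2: load  L1  bus=[BusRd]  L1: P0=I P1=O P2=S P3=I  mem[L1]=93
5. P0: load  L0  bus=[BusRd]  L0: P0=E P1=I P2=I P3=I  mem[L0]=20
6. P0: load  L1  bus=[BusRd]  L1: P0=S P1=O P2=S P3=I  mem[L1]=93
7. P2: load  L3  bus=[BusRd]  L3: P0=I P1=I P2=E P3=I  mem[L3]=30
8. P1: store L1 := 7  bus=[BusUpgr]  L1: P0=I P1=M P2=I P3=I  mem[L1]=93
9. P3: load  L3  bus=[BusRd]  L3: P0=I P1=I P2=S P3=S  mem[L3]=30
10. P1: store L0 := 60  bus=[BusRdX]  L0: P0=I P1=M P2=I P3=I  mem[L0]=20
11. P0: load  L1  bus=[BusRd]  L1: P0=S P1=O P2=I P3=I  mem[L1]=93
12. P2: store L3 := 44  bus=[BusUpgr]  L3: P0=I P1=I P2=M P3=I  mem[L3]=30
13. P3: load  L1  bus=[BusRd]  L1: P0=S P1=O P2=I P3=S  mem[L1]=93
14. P1: load  L0  bus=[-]  L0: P0=I P1=M P2=I P3=I  mem[L0]=20
15. P0: load  L2  bus=[BusRd]  L2: P0=E P1=I P2=I P3=I  mem[L2]=10
16. P3: store L3 := 54  bus=[BusRdX,Flush]  L3: P0=I P1=I P2=I P3=M  mem[L3]=44
17. P3: store L3 := 89  bus=[-]  L3: P0=I P1=I P2=I P3=M  mem[L3]=44
18. P1: store L1 := 5  bus=[BusUpgr]  L1: P0=I P1=M P2=I P3=I  mem[L1]=93
19. P2: load  L1  bus=[BusRd]  L1: P0=I P1=O P2=S P3=I  mem[L1]=93
20. P2: store L1 := 51  bus=[BusUpgr,Flush]  L1: P0=I P1=I P2=M P3=I  mem[L1]=5
21. P2: store L2 := 56  bus=[BusRdX]  L2: P0=I P1=I P2=M P3=I  mem[L2]=10
22. P3: load  L1  bus=[BusRd]  L1: P0=I P1=I P2=O P3=S  mem[L1]=5
23. P0: store L0 := 32  bus=[BusRdX,Flush]  L0: P0=M P1=I P2=I P3=I  mem[L0]=60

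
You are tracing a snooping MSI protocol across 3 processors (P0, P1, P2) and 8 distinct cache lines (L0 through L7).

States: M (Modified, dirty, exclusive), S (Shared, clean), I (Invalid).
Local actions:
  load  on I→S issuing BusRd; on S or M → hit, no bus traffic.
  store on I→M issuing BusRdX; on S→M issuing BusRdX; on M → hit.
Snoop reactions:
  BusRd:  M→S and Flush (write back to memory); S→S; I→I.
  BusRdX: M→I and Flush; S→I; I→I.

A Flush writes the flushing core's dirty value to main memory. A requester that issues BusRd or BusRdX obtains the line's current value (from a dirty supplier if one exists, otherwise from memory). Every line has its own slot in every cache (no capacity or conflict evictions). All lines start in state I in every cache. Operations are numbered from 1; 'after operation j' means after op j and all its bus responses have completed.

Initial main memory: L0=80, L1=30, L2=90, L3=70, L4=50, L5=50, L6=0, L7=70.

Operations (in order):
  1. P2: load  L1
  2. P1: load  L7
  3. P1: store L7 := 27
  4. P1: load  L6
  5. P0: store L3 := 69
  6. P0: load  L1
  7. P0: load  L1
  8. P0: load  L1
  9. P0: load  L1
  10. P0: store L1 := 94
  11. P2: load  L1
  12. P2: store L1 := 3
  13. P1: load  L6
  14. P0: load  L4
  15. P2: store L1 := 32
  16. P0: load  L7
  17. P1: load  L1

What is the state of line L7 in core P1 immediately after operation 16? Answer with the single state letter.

[1] P2: load  L1 | P0:I, P1:I, P2:S(30) | bus: BusRd
[2] P1: load  L7 | P0:I, P1:S(70), P2:I | bus: BusRd
[3] P1: store L7 := 27 | P0:I, P1:M(27), P2:I | bus: BusRdX
[4] P1: load  L6 | P0:I, P1:S(0), P2:I | bus: BusRd
[5] P0: store L3 := 69 | P0:M(69), P1:I, P2:I | bus: BusRdX
[6] P0: load  L1 | P0:S(30), P1:I, P2:S(30) | bus: BusRd
[7] P0: load  L1 | P0:S(30), P1:I, P2:S(30) | bus: none
[8] P0: load  L1 | P0:S(30), P1:I, P2:S(30) | bus: none
[9] P0: load  L1 | P0:S(30), P1:I, P2:S(30) | bus: none
[10] P0: store L1 := 94 | P0:M(94), P1:I, P2:I | bus: BusRdX
[11] P2: load  L1 | P0:S(94), P1:I, P2:S(94) | bus: BusRd,Flush
[12] P2: store L1 := 3 | P0:I, P1:I, P2:M(3) | bus: BusRdX
[13] P1: load  L6 | P0:I, P1:S(0), P2:I | bus: none
[14] P0: load  L4 | P0:S(50), P1:I, P2:I | bus: BusRd
[15] P2: store L1 := 32 | P0:I, P1:I, P2:M(32) | bus: none
[16] P0: load  L7 | P0:S(27), P1:S(27), P2:I | bus: BusRd,Flush
[17] P1: load  L1 | P0:I, P1:S(32), P2:S(32) | bus: BusRd,Flush

state = S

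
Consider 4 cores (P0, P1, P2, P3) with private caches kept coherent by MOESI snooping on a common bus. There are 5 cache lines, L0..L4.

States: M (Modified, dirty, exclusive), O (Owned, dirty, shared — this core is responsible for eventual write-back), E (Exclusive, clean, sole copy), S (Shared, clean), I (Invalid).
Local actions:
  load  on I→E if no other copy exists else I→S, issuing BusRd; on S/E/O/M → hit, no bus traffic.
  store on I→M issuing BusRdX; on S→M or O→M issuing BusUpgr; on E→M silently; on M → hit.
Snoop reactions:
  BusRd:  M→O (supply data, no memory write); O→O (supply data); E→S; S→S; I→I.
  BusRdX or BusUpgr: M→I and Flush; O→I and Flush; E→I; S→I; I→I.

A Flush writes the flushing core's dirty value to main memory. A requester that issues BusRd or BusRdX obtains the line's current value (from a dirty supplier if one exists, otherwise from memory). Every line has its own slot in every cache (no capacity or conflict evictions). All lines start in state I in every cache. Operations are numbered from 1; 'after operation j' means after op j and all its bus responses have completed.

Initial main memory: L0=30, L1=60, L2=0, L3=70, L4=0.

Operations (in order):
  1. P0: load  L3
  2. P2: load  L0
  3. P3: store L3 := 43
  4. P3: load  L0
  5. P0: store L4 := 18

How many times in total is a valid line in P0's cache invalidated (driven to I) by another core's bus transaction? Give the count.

1. P0: load  L3  bus=[BusRd]  L3: P0=E P1=I P2=I P3=I  mem[L3]=70
2. P2: load  L0  bus=[BusRd]  L0: P0=I P1=I P2=E P3=I  mem[L0]=30
3. P3: store L3 := 43  bus=[BusRdX]  L3: P0=I P1=I P2=I P3=M  mem[L3]=70
4. P3: load  L0  bus=[BusRd]  L0: P0=I P1=I P2=S P3=S  mem[L0]=30
5. P0: store L4 := 18  bus=[BusRdX]  L4: P0=M P1=I P2=I P3=I  mem[L4]=0

invalidations = 1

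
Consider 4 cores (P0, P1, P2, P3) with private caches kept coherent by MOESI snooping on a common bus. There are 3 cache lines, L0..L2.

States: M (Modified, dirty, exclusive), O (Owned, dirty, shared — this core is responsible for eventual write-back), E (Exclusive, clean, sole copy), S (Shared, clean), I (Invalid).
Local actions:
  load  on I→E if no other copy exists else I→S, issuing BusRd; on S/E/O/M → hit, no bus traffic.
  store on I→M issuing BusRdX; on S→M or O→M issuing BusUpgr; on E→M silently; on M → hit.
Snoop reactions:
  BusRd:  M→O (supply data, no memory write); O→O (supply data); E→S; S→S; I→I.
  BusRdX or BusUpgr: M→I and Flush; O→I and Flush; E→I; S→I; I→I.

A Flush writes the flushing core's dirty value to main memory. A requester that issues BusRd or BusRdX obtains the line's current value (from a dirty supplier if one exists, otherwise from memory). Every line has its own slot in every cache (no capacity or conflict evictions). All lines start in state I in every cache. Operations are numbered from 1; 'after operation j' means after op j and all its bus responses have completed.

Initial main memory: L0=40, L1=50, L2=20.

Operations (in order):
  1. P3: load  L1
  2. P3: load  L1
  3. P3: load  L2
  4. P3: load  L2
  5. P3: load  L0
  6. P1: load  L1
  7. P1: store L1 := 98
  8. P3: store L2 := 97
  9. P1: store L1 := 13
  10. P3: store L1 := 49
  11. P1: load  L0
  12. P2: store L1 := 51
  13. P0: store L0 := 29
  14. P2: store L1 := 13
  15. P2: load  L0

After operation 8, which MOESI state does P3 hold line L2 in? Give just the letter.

state = M

step 1: P3: load  L1  ⟶  IIIE  (L1)  txn=BusRd  M[L1]=50
step 2: P3: load  L1  ⟶  IIIE  (L1)  txn=∅  M[L1]=50
step 3: P3: load  L2  ⟶  IIIE  (L2)  txn=BusRd  M[L2]=20
step 4: P3: load  L2  ⟶  IIIE  (L2)  txn=∅  M[L2]=20
step 5: P3: load  L0  ⟶  IIIE  (L0)  txn=BusRd  M[L0]=40
step 6: P1: load  L1  ⟶  ISIS  (L1)  txn=BusRd  M[L1]=50
step 7: P1: store L1 := 98  ⟶  IMII  (L1)  txn=BusUpgr  M[L1]=50
step 8: P3: store L2 := 97  ⟶  IIIM  (L2)  txn=∅  M[L2]=20
step 9: P1: store L1 := 13  ⟶  IMII  (L1)  txn=∅  M[L1]=50
step 10: P3: store L1 := 49  ⟶  IIIM  (L1)  txn=BusRdX+Flush  M[L1]=13
step 11: P1: load  L0  ⟶  ISIS  (L0)  txn=BusRd  M[L0]=40
step 12: P2: store L1 := 51  ⟶  IIMI  (L1)  txn=BusRdX+Flush  M[L1]=49
step 13: P0: store L0 := 29  ⟶  MIII  (L0)  txn=BusRdX  M[L0]=40
step 14: P2: store L1 := 13  ⟶  IIMI  (L1)  txn=∅  M[L1]=49
step 15: P2: load  L0  ⟶  OISI  (L0)  txn=BusRd  M[L0]=40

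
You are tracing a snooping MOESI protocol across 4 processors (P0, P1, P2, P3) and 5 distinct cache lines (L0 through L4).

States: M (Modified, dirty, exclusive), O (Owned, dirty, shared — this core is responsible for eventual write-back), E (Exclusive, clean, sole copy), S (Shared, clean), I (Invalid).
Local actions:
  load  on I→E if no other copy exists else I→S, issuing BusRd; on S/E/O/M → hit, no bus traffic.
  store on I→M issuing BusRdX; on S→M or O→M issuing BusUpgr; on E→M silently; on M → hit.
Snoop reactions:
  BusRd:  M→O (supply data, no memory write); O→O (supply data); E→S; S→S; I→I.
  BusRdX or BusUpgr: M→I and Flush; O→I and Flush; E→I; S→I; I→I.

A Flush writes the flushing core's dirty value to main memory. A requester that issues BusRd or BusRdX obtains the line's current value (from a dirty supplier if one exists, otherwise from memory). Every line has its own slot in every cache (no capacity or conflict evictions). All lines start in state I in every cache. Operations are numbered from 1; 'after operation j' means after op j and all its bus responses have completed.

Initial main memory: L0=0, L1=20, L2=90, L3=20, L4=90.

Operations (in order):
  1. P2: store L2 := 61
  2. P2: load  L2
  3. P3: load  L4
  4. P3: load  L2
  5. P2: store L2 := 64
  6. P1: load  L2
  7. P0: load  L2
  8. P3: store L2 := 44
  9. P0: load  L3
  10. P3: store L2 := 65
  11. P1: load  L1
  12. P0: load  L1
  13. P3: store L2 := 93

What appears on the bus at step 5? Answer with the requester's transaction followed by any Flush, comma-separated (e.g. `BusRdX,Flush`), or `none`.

bus = BusUpgr

1. P2: store L2 := 61  bus=[BusRdX]  L2: P0=I P1=I P2=M P3=I  mem[L2]=90
2. P2: load  L2  bus=[-]  L2: P0=I P1=I P2=M P3=I  mem[L2]=90
3. P3: load  L4  bus=[BusRd]  L4: P0=I P1=I P2=I P3=E  mem[L4]=90
4. P3: load  L2  bus=[BusRd]  L2: P0=I P1=I P2=O P3=S  mem[L2]=90
5. P2: store L2 := 64  bus=[BusUpgr]  L2: P0=I P1=I P2=M P3=I  mem[L2]=90
6. P1: load  L2  bus=[BusRd]  L2: P0=I P1=S P2=O P3=I  mem[L2]=90
7. P0: load  L2  bus=[BusRd]  L2: P0=S P1=S P2=O P3=I  mem[L2]=90
8. P3: store L2 := 44  bus=[BusRdX,Flush]  L2: P0=I P1=I P2=I P3=M  mem[L2]=64
9. P0: load  L3  bus=[BusRd]  L3: P0=E P1=I P2=I P3=I  mem[L3]=20
10. P3: store L2 := 65  bus=[-]  L2: P0=I P1=I P2=I P3=M  mem[L2]=64
11. P1: load  L1  bus=[BusRd]  L1: P0=I P1=E P2=I P3=I  mem[L1]=20
12. P0: load  L1  bus=[BusRd]  L1: P0=S P1=S P2=I P3=I  mem[L1]=20
13. P3: store L2 := 93  bus=[-]  L2: P0=I P1=I P2=I P3=M  mem[L2]=64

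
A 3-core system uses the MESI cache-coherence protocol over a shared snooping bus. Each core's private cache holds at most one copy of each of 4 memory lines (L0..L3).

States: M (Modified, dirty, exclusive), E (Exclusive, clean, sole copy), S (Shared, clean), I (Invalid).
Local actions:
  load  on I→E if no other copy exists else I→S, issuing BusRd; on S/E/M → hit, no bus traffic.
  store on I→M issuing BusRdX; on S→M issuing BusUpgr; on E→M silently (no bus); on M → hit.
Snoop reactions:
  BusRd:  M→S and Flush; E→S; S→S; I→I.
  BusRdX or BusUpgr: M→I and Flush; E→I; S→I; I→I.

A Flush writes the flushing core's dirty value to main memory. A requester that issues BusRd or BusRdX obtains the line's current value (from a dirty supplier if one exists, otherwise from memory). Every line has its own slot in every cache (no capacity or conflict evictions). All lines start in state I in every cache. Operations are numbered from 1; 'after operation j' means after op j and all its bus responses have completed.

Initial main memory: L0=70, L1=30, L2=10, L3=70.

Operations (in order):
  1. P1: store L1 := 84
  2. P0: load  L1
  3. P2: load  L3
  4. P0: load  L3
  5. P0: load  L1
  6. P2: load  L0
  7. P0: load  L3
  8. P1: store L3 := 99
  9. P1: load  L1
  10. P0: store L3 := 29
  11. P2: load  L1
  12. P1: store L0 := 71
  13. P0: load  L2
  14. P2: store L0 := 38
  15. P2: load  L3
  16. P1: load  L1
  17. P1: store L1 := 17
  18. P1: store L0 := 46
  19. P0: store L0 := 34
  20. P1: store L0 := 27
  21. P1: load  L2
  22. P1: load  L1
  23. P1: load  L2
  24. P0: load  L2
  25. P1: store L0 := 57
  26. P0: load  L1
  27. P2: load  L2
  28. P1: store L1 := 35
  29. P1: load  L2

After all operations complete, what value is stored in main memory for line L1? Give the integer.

step 1: P1: store L1 := 84  ⟶  IMI  (L1)  txn=BusRdX  M[L1]=30
step 2: P0: load  L1  ⟶  SSI  (L1)  txn=BusRd+Flush  M[L1]=84
step 3: P2: load  L3  ⟶  IIE  (L3)  txn=BusRd  M[L3]=70
step 4: P0: load  L3  ⟶  SIS  (L3)  txn=BusRd  M[L3]=70
step 5: P0: load  L1  ⟶  SSI  (L1)  txn=∅  M[L1]=84
step 6: P2: load  L0  ⟶  IIE  (L0)  txn=BusRd  M[L0]=70
step 7: P0: load  L3  ⟶  SIS  (L3)  txn=∅  M[L3]=70
step 8: P1: store L3 := 99  ⟶  IMI  (L3)  txn=BusRdX  M[L3]=70
step 9: P1: load  L1  ⟶  SSI  (L1)  txn=∅  M[L1]=84
step 10: P0: store L3 := 29  ⟶  MII  (L3)  txn=BusRdX+Flush  M[L3]=99
step 11: P2: load  L1  ⟶  SSS  (L1)  txn=BusRd  M[L1]=84
step 12: P1: store L0 := 71  ⟶  IMI  (L0)  txn=BusRdX  M[L0]=70
step 13: P0: load  L2  ⟶  EII  (L2)  txn=BusRd  M[L2]=10
step 14: P2: store L0 := 38  ⟶  IIM  (L0)  txn=BusRdX+Flush  M[L0]=71
step 15: P2: load  L3  ⟶  SIS  (L3)  txn=BusRd+Flush  M[L3]=29
step 16: P1: load  L1  ⟶  SSS  (L1)  txn=∅  M[L1]=84
step 17: P1: store L1 := 17  ⟶  IMI  (L1)  txn=BusUpgr  M[L1]=84
step 18: P1: store L0 := 46  ⟶  IMI  (L0)  txn=BusRdX+Flush  M[L0]=38
step 19: P0: store L0 := 34  ⟶  MII  (L0)  txn=BusRdX+Flush  M[L0]=46
step 20: P1: store L0 := 27  ⟶  IMI  (L0)  txn=BusRdX+Flush  M[L0]=34
step 21: P1: load  L2  ⟶  SSI  (L2)  txn=BusRd  M[L2]=10
step 22: P1: load  L1  ⟶  IMI  (L1)  txn=∅  M[L1]=84
step 23: P1: load  L2  ⟶  SSI  (L2)  txn=∅  M[L2]=10
step 24: P0: load  L2  ⟶  SSI  (L2)  txn=∅  M[L2]=10
step 25: P1: store L0 := 57  ⟶  IMI  (L0)  txn=∅  M[L0]=34
step 26: P0: load  L1  ⟶  SSI  (L1)  txn=BusRd+Flush  M[L1]=17
step 27: P2: load  L2  ⟶  SSS  (L2)  txn=BusRd  M[L2]=10
step 28: P1: store L1 := 35  ⟶  IMI  (L1)  txn=BusUpgr  M[L1]=17
step 29: P1: load  L2  ⟶  SSS  (L2)  txn=∅  M[L2]=10

memory[L1] = 17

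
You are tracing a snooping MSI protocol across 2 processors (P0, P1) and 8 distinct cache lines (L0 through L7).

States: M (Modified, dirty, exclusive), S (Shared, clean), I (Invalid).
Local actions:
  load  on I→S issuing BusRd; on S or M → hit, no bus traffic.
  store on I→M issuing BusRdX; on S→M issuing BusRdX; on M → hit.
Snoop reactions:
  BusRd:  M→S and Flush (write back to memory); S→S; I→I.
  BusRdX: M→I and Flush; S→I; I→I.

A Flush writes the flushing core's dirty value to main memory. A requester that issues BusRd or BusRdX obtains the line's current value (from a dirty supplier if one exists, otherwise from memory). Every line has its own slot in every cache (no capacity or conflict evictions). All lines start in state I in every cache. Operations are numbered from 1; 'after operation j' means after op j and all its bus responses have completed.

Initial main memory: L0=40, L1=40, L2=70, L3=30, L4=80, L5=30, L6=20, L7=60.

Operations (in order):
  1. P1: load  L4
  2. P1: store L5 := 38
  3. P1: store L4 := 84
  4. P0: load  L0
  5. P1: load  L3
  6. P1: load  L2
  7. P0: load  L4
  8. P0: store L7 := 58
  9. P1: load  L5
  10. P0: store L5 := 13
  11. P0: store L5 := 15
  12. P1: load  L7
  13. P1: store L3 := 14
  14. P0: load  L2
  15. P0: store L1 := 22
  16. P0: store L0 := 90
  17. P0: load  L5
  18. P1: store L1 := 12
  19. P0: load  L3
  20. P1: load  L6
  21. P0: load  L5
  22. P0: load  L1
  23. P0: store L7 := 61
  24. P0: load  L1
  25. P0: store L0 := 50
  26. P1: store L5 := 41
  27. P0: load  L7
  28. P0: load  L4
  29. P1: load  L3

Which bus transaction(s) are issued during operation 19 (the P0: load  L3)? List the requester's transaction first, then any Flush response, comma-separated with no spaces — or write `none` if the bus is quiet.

[1] P1: load  L4 | P0:I, P1:S(80) | bus: BusRd
[2] P1: store L5 := 38 | P0:I, P1:M(38) | bus: BusRdX
[3] P1: store L4 := 84 | P0:I, P1:M(84) | bus: BusRdX
[4] P0: load  L0 | P0:S(40), P1:I | bus: BusRd
[5] P1: load  L3 | P0:I, P1:S(30) | bus: BusRd
[6] P1: load  L2 | P0:I, P1:S(70) | bus: BusRd
[7] P0: load  L4 | P0:S(84), P1:S(84) | bus: BusRd,Flush
[8] P0: store L7 := 58 | P0:M(58), P1:I | bus: BusRdX
[9] P1: load  L5 | P0:I, P1:M(38) | bus: none
[10] P0: store L5 := 13 | P0:M(13), P1:I | bus: BusRdX,Flush
[11] P0: store L5 := 15 | P0:M(15), P1:I | bus: none
[12] P1: load  L7 | P0:S(58), P1:S(58) | bus: BusRd,Flush
[13] P1: store L3 := 14 | P0:I, P1:M(14) | bus: BusRdX
[14] P0: load  L2 | P0:S(70), P1:S(70) | bus: BusRd
[15] P0: store L1 := 22 | P0:M(22), P1:I | bus: BusRdX
[16] P0: store L0 := 90 | P0:M(90), P1:I | bus: BusRdX
[17] P0: load  L5 | P0:M(15), P1:I | bus: none
[18] P1: store L1 := 12 | P0:I, P1:M(12) | bus: BusRdX,Flush
[19] P0: load  L3 | P0:S(14), P1:S(14) | bus: BusRd,Flush
[20] P1: load  L6 | P0:I, P1:S(20) | bus: BusRd
[21] P0: load  L5 | P0:M(15), P1:I | bus: none
[22] P0: load  L1 | P0:S(12), P1:S(12) | bus: BusRd,Flush
[23] P0: store L7 := 61 | P0:M(61), P1:I | bus: BusRdX
[24] P0: load  L1 | P0:S(12), P1:S(12) | bus: none
[25] P0: store L0 := 50 | P0:M(50), P1:I | bus: none
[26] P1: store L5 := 41 | P0:I, P1:M(41) | bus: BusRdX,Flush
[27] P0: load  L7 | P0:M(61), P1:I | bus: none
[28] P0: load  L4 | P0:S(84), P1:S(84) | bus: none
[29] P1: load  L3 | P0:S(14), P1:S(14) | bus: none

bus = BusRd,Flush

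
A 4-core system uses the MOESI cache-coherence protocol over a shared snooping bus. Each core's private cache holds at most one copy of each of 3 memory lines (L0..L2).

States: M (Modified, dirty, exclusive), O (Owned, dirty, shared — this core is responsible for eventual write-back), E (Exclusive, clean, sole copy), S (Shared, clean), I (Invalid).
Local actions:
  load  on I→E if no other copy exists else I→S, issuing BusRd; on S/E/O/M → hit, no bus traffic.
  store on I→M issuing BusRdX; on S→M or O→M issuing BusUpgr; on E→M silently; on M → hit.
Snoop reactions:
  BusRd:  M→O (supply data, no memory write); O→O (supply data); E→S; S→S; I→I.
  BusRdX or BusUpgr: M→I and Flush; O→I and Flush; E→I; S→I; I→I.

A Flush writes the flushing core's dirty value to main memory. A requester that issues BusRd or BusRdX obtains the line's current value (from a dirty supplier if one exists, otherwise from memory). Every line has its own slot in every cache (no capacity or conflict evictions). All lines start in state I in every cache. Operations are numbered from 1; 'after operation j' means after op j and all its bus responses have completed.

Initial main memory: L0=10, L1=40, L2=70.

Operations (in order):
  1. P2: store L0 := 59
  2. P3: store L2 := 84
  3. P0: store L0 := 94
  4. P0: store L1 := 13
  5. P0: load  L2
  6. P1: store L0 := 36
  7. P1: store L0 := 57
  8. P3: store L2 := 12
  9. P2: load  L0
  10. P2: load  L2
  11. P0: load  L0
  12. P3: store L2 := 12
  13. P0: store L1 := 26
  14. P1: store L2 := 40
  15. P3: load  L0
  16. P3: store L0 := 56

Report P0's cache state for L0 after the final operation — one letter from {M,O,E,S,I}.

[1] P2: store L0 := 59 | P0:I, P1:I, P2:M(59), P3:I | bus: BusRdX
[2] P3: store L2 := 84 | P0:I, P1:I, P2:I, P3:M(84) | bus: BusRdX
[3] P0: store L0 := 94 | P0:M(94), P1:I, P2:I, P3:I | bus: BusRdX,Flush
[4] P0: store L1 := 13 | P0:M(13), P1:I, P2:I, P3:I | bus: BusRdX
[5] P0: load  L2 | P0:S(84), P1:I, P2:I, P3:O(84) | bus: BusRd
[6] P1: store L0 := 36 | P0:I, P1:M(36), P2:I, P3:I | bus: BusRdX,Flush
[7] P1: store L0 := 57 | P0:I, P1:M(57), P2:I, P3:I | bus: none
[8] P3: store L2 := 12 | P0:I, P1:I, P2:I, P3:M(12) | bus: BusUpgr
[9] P2: load  L0 | P0:I, P1:O(57), P2:S(57), P3:I | bus: BusRd
[10] P2: load  L2 | P0:I, P1:I, P2:S(12), P3:O(12) | bus: BusRd
[11] P0: load  L0 | P0:S(57), P1:O(57), P2:S(57), P3:I | bus: BusRd
[12] P3: store L2 := 12 | P0:I, P1:I, P2:I, P3:M(12) | bus: BusUpgr
[13] P0: store L1 := 26 | P0:M(26), P1:I, P2:I, P3:I | bus: none
[14] P1: store L2 := 40 | P0:I, P1:M(40), P2:I, P3:I | bus: BusRdX,Flush
[15] P3: load  L0 | P0:S(57), P1:O(57), P2:S(57), P3:S(57) | bus: BusRd
[16] P3: store L0 := 56 | P0:I, P1:I, P2:I, P3:M(56) | bus: BusUpgr,Flush

state = I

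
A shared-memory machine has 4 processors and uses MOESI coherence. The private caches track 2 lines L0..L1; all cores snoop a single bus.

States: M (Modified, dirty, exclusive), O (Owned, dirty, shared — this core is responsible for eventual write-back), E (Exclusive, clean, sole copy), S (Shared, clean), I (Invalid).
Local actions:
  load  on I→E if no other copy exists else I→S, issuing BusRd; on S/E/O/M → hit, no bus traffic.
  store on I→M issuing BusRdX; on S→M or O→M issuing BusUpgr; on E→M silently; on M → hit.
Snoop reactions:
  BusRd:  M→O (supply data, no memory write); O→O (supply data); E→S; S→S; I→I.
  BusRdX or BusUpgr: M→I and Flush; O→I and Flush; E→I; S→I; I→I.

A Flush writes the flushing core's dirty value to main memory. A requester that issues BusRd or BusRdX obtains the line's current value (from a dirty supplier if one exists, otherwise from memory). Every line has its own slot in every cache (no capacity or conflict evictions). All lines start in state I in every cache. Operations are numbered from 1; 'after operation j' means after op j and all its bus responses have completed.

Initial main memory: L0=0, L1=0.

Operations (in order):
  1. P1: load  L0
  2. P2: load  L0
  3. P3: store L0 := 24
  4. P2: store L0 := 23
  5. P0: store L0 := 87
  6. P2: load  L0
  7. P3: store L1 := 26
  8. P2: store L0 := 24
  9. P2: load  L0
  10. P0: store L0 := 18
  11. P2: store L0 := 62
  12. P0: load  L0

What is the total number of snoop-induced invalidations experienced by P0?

  op1 P1: load  L0 → I/E/I/I on L0; bus BusRd; mem=0
  op2 P2: load  L0 → I/S/S/I on L0; bus BusRd; mem=0
  op3 P3: store L0 := 24 → I/I/I/M on L0; bus BusRdX; mem=0
  op4 P2: store L0 := 23 → I/I/M/I on L0; bus BusRdX Flush; mem=24
  op5 P0: store L0 := 87 → M/I/I/I on L0; bus BusRdX Flush; mem=23
  op6 P2: load  L0 → O/I/S/I on L0; bus BusRd; mem=23
  op7 P3: store L1 := 26 → I/I/I/M on L1; bus BusRdX; mem=0
  op8 P2: store L0 := 24 → I/I/M/I on L0; bus BusUpgr Flush; mem=87
  op9 P2: load  L0 → I/I/M/I on L0; bus (none); mem=87
  op10 P0: store L0 := 18 → M/I/I/I on L0; bus BusRdX Flush; mem=24
  op11 P2: store L0 := 62 → I/I/M/I on L0; bus BusRdX Flush; mem=18
  op12 P0: load  L0 → S/I/O/I on L0; bus BusRd; mem=18

invalidations = 2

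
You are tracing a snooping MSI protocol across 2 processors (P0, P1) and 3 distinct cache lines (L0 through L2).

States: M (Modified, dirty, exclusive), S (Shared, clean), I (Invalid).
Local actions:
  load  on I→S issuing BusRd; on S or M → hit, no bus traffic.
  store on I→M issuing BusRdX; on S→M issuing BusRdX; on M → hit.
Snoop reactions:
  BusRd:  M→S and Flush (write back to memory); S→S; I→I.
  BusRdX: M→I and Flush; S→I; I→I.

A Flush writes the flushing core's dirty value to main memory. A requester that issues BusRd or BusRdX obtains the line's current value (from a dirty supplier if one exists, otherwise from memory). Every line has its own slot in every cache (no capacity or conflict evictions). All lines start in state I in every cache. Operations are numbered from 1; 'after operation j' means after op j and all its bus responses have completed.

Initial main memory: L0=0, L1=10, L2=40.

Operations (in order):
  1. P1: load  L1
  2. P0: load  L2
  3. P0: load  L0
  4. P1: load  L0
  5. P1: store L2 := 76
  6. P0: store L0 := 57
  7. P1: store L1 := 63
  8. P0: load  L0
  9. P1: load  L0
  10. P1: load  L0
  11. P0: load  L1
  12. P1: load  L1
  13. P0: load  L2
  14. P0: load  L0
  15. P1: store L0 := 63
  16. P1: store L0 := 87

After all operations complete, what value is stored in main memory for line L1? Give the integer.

memory[L1] = 63

1. P1: load  L1  bus=[BusRd]  L1: P0=I P1=S  mem[L1]=10
2. P0: load  L2  bus=[BusRd]  L2: P0=S P1=I  mem[L2]=40
3. P0: load  L0  bus=[BusRd]  L0: P0=S P1=I  mem[L0]=0
4. P1: load  L0  bus=[BusRd]  L0: P0=S P1=S  mem[L0]=0
5. P1: store L2 := 76  bus=[BusRdX]  L2: P0=I P1=M  mem[L2]=40
6. P0: store L0 := 57  bus=[BusRdX]  L0: P0=M P1=I  mem[L0]=0
7. P1: store L1 := 63  bus=[BusRdX]  L1: P0=I P1=M  mem[L1]=10
8. P0: load  L0  bus=[-]  L0: P0=M P1=I  mem[L0]=0
9. P1: load  L0  bus=[BusRd,Flush]  L0: P0=S P1=S  mem[L0]=57
10. P1: load  L0  bus=[-]  L0: P0=S P1=S  mem[L0]=57
11. P0: load  L1  bus=[BusRd,Flush]  L1: P0=S P1=S  mem[L1]=63
12. P1: load  L1  bus=[-]  L1: P0=S P1=S  mem[L1]=63
13. P0: load  L2  bus=[BusRd,Flush]  L2: P0=S P1=S  mem[L2]=76
14. P0: load  L0  bus=[-]  L0: P0=S P1=S  mem[L0]=57
15. P1: store L0 := 63  bus=[BusRdX]  L0: P0=I P1=M  mem[L0]=57
16. P1: store L0 := 87  bus=[-]  L0: P0=I P1=M  mem[L0]=57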